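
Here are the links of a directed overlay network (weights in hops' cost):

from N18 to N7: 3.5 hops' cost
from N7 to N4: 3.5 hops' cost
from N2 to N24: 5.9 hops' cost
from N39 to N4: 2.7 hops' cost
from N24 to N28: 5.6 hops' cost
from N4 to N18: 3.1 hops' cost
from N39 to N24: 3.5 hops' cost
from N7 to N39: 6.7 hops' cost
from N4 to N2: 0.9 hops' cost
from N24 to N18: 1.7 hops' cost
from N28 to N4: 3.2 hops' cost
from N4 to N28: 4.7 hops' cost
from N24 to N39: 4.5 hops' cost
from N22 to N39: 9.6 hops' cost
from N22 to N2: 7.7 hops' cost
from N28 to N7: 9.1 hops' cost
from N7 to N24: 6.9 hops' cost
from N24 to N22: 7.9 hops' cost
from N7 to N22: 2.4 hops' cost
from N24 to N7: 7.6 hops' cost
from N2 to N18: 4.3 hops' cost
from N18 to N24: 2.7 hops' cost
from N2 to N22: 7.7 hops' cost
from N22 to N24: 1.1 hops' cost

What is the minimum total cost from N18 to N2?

Candidate routes:
N18–N24–N28–N4–N2: 2.7+5.6+3.2+0.9 = 12.4
N18–N7–N4–N2: 3.5+3.5+0.9 = 7.9
N18–N7–N22–N2: 3.5+2.4+7.7 = 13.6
N18–N24–N39–N4–N2: 2.7+4.5+2.7+0.9 = 10.8
Cheapest is N18–N7–N4–N2 at 7.9 hops' cost.

7.9 hops' cost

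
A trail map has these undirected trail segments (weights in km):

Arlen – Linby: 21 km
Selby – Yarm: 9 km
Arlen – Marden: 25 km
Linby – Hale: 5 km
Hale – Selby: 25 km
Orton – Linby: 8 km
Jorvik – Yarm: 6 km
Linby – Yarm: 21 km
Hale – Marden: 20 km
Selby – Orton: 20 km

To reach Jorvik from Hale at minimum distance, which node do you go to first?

Linby

Candidate routes:
Hale–Linby–Orton–Selby–Yarm–Jorvik: 5+8+20+9+6 = 48
Hale–Linby–Yarm–Jorvik: 5+21+6 = 32
Hale–Selby–Yarm–Jorvik: 25+9+6 = 40
The minimum is 32 km via Hale–Linby–Yarm–Jorvik.
So from Hale the first move is to Linby.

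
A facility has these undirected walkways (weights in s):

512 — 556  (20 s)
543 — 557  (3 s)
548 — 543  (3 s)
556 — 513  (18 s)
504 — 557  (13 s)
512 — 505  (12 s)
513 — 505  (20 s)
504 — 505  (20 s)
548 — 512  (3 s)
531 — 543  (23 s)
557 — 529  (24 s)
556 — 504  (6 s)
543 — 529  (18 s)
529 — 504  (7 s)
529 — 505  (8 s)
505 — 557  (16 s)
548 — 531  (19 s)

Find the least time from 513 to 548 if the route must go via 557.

Best 513 to 557: 513–505–557 costing 36
Best 557 to 548: 557–543–548 costing 6
Total via 557: 36 + 6 = 42 s.

42 s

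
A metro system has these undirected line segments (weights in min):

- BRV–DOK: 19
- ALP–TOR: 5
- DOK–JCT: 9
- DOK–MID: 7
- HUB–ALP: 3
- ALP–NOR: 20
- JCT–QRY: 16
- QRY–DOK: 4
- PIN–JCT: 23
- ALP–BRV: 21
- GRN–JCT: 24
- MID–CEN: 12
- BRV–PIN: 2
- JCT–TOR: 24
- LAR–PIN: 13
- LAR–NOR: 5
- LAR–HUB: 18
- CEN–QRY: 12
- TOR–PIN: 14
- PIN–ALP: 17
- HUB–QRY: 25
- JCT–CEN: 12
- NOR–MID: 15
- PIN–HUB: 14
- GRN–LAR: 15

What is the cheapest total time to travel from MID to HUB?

36 min

Enumerating some paths:
MID - DOK - BRV - PIN - HUB: 7+19+2+14 = 42
MID - DOK - QRY - HUB: 7+4+25 = 36
MID - NOR - LAR - HUB: 15+5+18 = 38
MID - NOR - ALP - HUB: 15+20+3 = 38
The minimum is 36 min via MID - DOK - QRY - HUB.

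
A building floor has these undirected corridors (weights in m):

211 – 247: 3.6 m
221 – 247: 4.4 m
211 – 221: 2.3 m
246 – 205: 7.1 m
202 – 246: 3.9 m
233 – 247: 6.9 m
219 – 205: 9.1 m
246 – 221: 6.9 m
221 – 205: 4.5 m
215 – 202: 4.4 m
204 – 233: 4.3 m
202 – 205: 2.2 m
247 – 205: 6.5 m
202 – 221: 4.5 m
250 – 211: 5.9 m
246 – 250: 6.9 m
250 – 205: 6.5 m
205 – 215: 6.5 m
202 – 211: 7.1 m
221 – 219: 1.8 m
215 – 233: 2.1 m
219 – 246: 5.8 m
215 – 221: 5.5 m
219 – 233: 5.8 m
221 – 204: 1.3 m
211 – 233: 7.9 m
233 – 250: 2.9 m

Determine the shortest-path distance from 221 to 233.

5.6 m

Shortest distances from 221:
221: 0
204: 1.3  (via 221)
219: 1.8  (via 221)
211: 2.3  (via 221)
247: 4.4  (via 221)
202: 4.5  (via 221)
205: 4.5  (via 221)
215: 5.5  (via 221)
233: 5.6  (via 204)
Shortest route: 221 → 204 → 233 = 5.6 m.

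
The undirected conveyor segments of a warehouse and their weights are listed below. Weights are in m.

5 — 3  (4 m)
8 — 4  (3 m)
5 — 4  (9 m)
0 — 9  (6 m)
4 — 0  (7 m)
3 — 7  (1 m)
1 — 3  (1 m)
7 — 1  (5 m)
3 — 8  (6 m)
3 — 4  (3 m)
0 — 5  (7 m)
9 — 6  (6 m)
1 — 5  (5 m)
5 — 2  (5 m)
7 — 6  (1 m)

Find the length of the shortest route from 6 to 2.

11 m

Settle nodes by increasing distance from 6:
6: 0
7: 1  (via 6)
3: 2  (via 7)
1: 3  (via 3)
4: 5  (via 3)
5: 6  (via 3)
9: 6  (via 6)
8: 8  (via 3)
2: 11  (via 5)
Shortest route: 6–7–3–5–2 = 11 m.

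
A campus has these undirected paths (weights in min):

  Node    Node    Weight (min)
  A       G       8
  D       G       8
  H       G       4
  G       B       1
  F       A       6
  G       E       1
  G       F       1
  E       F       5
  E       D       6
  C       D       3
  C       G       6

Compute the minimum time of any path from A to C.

13 min

Candidate routes:
A → G → C: 8+6 = 14
A → F → G → C: 6+1+6 = 13
Cheapest is A → F → G → C at 13 min.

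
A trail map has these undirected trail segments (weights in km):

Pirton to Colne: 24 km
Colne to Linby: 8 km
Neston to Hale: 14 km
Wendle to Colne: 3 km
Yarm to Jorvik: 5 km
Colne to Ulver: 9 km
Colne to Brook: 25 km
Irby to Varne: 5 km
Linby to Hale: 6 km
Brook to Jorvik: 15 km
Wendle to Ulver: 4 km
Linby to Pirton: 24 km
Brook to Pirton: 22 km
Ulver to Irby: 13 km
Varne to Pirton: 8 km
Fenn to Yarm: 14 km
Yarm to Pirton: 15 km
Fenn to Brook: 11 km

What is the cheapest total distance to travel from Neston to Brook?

Enumerating some paths:
Neston - Hale - Linby - Colne - Pirton - Brook: 14+6+8+24+22 = 74
Neston - Hale - Linby - Colne - Brook: 14+6+8+25 = 53
Neston - Hale - Linby - Pirton - Brook: 14+6+24+22 = 66
Cheapest is Neston - Hale - Linby - Colne - Brook at 53 km.

53 km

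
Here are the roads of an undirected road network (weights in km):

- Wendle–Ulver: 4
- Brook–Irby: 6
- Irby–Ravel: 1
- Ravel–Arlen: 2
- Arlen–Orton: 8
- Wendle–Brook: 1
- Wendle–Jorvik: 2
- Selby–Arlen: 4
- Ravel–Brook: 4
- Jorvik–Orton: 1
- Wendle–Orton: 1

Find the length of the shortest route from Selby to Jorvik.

13 km

Compare a few routes:
Selby - Arlen - Orton - Wendle - Jorvik: 4+8+1+2 = 15
Selby - Arlen - Ravel - Irby - Brook - Wendle - Jorvik: 4+2+1+6+1+2 = 16
Selby - Arlen - Ravel - Irby - Brook - Wendle - Orton - Jorvik: 4+2+1+6+1+1+1 = 16
Selby - Arlen - Ravel - Brook - Wendle - Jorvik: 4+2+4+1+2 = 13
The minimum is 13 km via Selby - Arlen - Ravel - Brook - Wendle - Jorvik.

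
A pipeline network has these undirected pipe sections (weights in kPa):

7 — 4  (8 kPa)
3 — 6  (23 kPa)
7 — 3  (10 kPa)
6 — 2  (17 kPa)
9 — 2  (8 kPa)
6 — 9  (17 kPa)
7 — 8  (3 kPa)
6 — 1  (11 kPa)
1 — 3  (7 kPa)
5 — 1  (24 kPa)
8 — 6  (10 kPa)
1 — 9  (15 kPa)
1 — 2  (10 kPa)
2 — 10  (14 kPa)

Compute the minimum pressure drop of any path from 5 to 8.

44 kPa

Compare a few routes:
5 - 1 - 6 - 8: 24+11+10 = 45
5 - 1 - 3 - 7 - 8: 24+7+10+3 = 44
Cheapest is 5 - 1 - 3 - 7 - 8 at 44 kPa.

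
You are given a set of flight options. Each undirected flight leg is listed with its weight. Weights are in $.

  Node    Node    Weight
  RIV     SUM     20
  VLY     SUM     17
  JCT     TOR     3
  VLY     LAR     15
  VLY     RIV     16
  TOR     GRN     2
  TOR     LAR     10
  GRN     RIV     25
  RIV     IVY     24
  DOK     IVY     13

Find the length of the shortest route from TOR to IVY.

Settle nodes by increasing distance from TOR:
TOR: 0
GRN: 2  (via TOR)
JCT: 3  (via TOR)
LAR: 10  (via TOR)
VLY: 25  (via LAR)
RIV: 27  (via GRN)
SUM: 42  (via VLY)
IVY: 51  (via RIV)
Shortest route: TOR–GRN–RIV–IVY = $51.

$51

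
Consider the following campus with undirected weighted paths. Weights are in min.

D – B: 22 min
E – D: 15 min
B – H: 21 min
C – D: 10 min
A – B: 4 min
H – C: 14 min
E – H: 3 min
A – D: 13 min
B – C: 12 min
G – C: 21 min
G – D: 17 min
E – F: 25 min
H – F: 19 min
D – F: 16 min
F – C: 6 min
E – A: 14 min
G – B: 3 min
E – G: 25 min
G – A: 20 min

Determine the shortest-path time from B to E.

18 min

Compare a few routes:
B–A–E: 4+14 = 18
B–H–E: 21+3 = 24
Cheapest is B–A–E at 18 min.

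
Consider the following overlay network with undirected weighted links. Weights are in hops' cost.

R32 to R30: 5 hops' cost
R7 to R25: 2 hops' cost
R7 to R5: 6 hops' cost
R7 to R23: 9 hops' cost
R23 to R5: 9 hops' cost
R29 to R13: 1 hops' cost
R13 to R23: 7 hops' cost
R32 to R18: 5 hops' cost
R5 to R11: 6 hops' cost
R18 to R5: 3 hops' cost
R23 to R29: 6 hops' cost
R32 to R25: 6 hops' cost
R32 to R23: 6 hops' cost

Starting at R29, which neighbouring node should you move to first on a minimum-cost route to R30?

Candidate routes:
R29 → R23 → R32 → R30: 6+6+5 = 17
R29 → R23 → R5 → R18 → R32 → R30: 6+9+3+5+5 = 28
R29 → R13 → R23 → R32 → R30: 1+7+6+5 = 19
The minimum is 17 hops' cost via R29 → R23 → R32 → R30.
So from R29 the first move is to R23.

R23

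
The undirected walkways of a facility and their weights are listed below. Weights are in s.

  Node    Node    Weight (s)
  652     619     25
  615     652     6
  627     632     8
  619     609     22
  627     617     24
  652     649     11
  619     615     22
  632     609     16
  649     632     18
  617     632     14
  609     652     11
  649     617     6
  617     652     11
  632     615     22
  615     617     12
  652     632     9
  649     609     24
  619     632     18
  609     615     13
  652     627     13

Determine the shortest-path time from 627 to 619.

Candidate routes:
627 - 632 - 619: 8+18 = 26
627 - 652 - 619: 13+25 = 38
627 - 652 - 632 - 619: 13+9+18 = 40
The minimum is 26 s via 627 - 632 - 619.

26 s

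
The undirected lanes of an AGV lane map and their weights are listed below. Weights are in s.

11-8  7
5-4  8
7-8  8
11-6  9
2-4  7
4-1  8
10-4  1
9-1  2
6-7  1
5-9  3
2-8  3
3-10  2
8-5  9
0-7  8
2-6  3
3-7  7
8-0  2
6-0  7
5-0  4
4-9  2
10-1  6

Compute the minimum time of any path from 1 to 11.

18 s

Settle nodes by increasing distance from 1:
1: 0
9: 2  (via 1)
4: 4  (via 9)
5: 5  (via 9)
10: 5  (via 4)
3: 7  (via 10)
0: 9  (via 5)
2: 11  (via 4)
8: 11  (via 0)
6: 14  (via 2)
7: 14  (via 3)
11: 18  (via 8)
Shortest route: 1–9–5–0–8–11 = 18 s.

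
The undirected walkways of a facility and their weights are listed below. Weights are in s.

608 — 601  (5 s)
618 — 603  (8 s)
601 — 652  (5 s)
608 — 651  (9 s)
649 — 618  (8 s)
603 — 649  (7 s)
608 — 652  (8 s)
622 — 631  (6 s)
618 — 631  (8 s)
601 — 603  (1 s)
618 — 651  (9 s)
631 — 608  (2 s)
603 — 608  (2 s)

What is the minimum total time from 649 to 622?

Enumerating some paths:
649 → 603 → 601 → 608 → 631 → 622: 7+1+5+2+6 = 21
649 → 603 → 608 → 631 → 622: 7+2+2+6 = 17
Cheapest is 649 → 603 → 608 → 631 → 622 at 17 s.

17 s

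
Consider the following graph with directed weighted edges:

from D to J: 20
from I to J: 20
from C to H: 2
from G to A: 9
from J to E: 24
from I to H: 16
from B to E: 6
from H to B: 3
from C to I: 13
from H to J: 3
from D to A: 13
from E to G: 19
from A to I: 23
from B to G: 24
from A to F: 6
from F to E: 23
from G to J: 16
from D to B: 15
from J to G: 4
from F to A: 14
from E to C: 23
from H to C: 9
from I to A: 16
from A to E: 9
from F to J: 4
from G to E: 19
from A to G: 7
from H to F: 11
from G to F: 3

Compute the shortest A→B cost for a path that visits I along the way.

42

Best A to I: A–I costing 23
Shortest I→B: I–H–B = 19
Total via I: 23 + 19 = 42.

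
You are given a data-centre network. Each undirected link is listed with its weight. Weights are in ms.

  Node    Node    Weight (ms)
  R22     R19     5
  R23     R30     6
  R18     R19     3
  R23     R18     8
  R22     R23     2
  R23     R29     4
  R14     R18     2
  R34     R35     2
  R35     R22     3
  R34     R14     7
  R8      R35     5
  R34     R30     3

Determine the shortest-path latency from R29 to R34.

11 ms

Candidate routes:
R29–R23–R30–R34: 4+6+3 = 13
R29–R23–R18–R14–R34: 4+8+2+7 = 21
R29–R23–R22–R19–R18–R14–R34: 4+2+5+3+2+7 = 23
R29–R23–R22–R35–R34: 4+2+3+2 = 11
The minimum is 11 ms via R29–R23–R22–R35–R34.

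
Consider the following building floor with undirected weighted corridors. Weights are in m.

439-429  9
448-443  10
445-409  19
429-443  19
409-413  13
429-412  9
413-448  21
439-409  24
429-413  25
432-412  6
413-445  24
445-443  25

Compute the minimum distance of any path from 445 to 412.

Compare a few routes:
445–409–439–429–412: 19+24+9+9 = 61
445–413–429–412: 24+25+9 = 58
445–443–429–412: 25+19+9 = 53
The minimum is 53 m via 445–443–429–412.

53 m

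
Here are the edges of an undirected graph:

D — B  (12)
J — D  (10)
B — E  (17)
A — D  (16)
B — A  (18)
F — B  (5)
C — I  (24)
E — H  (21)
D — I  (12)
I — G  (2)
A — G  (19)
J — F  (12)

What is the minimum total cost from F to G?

Running Dijkstra from F:
F: 0
B: 5  (via F)
J: 12  (via F)
D: 17  (via B)
E: 22  (via B)
A: 23  (via B)
I: 29  (via D)
G: 31  (via I)
Shortest route: F → B → D → I → G = 31.

31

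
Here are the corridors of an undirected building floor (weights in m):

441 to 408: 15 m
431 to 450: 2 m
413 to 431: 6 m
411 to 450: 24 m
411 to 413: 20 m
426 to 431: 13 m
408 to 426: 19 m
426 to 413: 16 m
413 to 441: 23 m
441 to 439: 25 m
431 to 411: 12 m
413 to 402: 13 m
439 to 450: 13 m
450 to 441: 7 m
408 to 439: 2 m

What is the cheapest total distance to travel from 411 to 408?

29 m

Enumerating some paths:
411–431–450–439–408: 12+2+13+2 = 29
411–431–450–441–408: 12+2+7+15 = 36
411–450–439–408: 24+13+2 = 39
The minimum is 29 m via 411–431–450–439–408.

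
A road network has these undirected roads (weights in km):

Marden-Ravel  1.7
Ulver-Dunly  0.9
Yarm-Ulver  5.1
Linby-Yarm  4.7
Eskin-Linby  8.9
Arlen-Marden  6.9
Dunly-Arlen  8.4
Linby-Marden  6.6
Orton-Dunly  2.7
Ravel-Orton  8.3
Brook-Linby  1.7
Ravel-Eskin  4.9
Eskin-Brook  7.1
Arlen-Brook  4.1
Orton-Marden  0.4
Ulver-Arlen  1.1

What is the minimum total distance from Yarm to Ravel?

10.8 km

Running Dijkstra from Yarm:
Yarm: 0
Linby: 4.7  (via Yarm)
Ulver: 5.1  (via Yarm)
Dunly: 6  (via Ulver)
Arlen: 6.2  (via Ulver)
Brook: 6.4  (via Linby)
Orton: 8.7  (via Dunly)
Marden: 9.1  (via Orton)
Ravel: 10.8  (via Marden)
Shortest route: Yarm → Ulver → Dunly → Orton → Marden → Ravel = 10.8 km.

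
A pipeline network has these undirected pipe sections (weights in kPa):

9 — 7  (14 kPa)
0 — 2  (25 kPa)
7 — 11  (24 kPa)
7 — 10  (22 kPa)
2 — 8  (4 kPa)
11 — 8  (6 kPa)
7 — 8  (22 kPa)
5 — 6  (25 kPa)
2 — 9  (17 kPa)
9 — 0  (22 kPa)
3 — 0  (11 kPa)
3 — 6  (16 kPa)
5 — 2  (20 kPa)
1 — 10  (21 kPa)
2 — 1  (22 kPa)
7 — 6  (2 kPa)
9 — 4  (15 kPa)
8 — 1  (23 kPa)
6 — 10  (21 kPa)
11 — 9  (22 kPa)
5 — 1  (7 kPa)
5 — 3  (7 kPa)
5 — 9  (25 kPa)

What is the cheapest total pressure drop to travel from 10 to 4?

Candidate routes:
10–1–5–9–4: 21+7+25+15 = 68
10–1–2–9–4: 21+22+17+15 = 75
10–7–9–4: 22+14+15 = 51
10–6–7–9–4: 21+2+14+15 = 52
The minimum is 51 kPa via 10–7–9–4.

51 kPa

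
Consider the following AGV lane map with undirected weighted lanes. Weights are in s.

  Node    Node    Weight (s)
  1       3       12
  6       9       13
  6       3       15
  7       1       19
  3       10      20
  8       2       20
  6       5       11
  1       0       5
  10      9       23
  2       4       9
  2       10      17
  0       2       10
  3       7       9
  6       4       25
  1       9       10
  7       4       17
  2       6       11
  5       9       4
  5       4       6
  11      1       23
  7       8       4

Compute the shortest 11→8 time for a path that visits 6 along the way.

Shortest 11→6: 11 → 1 → 9 → 6 = 46
Shortest 6→8: 6 → 3 → 7 → 8 = 28
Total via 6: 46 + 28 = 74 s.

74 s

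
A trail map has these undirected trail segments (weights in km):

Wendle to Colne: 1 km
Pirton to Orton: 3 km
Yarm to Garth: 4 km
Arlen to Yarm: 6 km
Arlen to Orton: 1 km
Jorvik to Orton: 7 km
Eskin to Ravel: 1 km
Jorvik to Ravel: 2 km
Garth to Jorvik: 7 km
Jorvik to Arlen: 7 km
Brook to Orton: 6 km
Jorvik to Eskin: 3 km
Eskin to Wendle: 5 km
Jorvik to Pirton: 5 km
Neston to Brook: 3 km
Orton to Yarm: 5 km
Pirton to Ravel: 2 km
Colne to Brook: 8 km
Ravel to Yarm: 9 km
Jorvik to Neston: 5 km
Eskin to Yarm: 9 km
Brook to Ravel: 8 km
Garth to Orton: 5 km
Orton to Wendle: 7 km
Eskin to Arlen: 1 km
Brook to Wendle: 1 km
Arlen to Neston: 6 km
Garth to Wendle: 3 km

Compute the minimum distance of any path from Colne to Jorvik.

9 km

Settle nodes by increasing distance from Colne:
Colne: 0
Wendle: 1  (via Colne)
Brook: 2  (via Wendle)
Garth: 4  (via Wendle)
Neston: 5  (via Brook)
Eskin: 6  (via Wendle)
Ravel: 7  (via Eskin)
Arlen: 7  (via Eskin)
Yarm: 8  (via Garth)
Orton: 8  (via Wendle)
Jorvik: 9  (via Eskin)
Shortest route: Colne → Wendle → Eskin → Jorvik = 9 km.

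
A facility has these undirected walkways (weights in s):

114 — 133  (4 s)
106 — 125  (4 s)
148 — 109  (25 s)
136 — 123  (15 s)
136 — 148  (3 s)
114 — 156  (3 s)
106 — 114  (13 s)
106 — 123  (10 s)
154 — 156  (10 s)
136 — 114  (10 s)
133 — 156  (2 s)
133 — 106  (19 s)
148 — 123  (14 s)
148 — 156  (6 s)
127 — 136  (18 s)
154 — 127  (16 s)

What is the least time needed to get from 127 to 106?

Candidate routes:
127 → 136 → 123 → 106: 18+15+10 = 43
127 → 136 → 114 → 106: 18+10+13 = 41
127 → 136 → 148 → 156 → 114 → 106: 18+3+6+3+13 = 43
127 → 154 → 156 → 114 → 106: 16+10+3+13 = 42
Cheapest is 127 → 136 → 114 → 106 at 41 s.

41 s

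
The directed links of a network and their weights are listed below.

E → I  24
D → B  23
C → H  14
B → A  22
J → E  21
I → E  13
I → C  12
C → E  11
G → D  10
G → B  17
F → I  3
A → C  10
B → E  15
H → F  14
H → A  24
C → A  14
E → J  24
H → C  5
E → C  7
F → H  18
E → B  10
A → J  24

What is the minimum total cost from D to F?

73

Running Dijkstra from D:
D: 0
B: 23  (via D)
E: 38  (via B)
A: 45  (via B)
C: 45  (via E)
H: 59  (via C)
I: 62  (via E)
J: 62  (via E)
F: 73  (via H)
Shortest route: D–B–E–C–H–F = 73.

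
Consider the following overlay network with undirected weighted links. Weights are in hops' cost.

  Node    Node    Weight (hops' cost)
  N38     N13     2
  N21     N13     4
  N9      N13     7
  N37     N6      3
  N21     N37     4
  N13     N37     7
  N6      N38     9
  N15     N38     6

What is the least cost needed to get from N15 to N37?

Compare a few routes:
N15 → N38 → N13 → N21 → N37: 6+2+4+4 = 16
N15 → N38 → N13 → N37: 6+2+7 = 15
Cheapest is N15 → N38 → N13 → N37 at 15 hops' cost.

15 hops' cost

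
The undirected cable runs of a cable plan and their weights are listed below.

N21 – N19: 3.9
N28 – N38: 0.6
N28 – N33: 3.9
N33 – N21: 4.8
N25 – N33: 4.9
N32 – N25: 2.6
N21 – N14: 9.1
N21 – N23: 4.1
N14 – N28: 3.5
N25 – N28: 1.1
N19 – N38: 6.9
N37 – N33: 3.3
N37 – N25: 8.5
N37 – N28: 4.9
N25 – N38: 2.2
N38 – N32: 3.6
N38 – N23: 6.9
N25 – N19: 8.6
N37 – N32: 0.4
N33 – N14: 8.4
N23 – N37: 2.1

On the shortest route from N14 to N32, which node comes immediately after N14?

Enumerating some paths:
N14 → N28 → N38 → N32: 3.5+0.6+3.6 = 7.7
N14 → N28 → N25 → N32: 3.5+1.1+2.6 = 7.2
Cheapest is N14 → N28 → N25 → N32 at 7.2.
So from N14 the first move is to N28.

N28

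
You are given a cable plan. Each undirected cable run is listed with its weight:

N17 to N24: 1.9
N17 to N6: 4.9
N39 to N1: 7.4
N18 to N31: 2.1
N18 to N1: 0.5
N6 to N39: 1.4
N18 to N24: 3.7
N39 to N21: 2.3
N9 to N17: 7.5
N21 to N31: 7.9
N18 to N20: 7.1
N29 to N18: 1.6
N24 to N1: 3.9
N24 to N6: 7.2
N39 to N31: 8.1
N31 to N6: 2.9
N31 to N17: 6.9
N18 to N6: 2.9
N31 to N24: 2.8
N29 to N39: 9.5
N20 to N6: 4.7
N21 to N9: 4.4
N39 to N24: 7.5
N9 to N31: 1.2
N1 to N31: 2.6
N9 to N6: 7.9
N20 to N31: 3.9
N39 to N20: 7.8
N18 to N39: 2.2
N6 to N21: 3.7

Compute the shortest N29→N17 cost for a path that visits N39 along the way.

Best N29 to N39: N29–N18–N39 costing 3.8
Best N39 to N17: N39–N6–N17 costing 6.3
Total via N39: 3.8 + 6.3 = 10.1.

10.1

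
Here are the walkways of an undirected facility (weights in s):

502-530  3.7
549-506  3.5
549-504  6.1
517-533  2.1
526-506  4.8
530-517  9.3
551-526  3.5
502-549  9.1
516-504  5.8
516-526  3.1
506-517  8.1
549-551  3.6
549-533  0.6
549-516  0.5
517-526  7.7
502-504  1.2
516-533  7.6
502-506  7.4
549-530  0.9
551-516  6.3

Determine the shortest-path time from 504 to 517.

8.5 s

Shortest distances from 504:
504: 0
502: 1.2  (via 504)
530: 4.9  (via 502)
516: 5.8  (via 504)
549: 5.8  (via 530)
533: 6.4  (via 549)
517: 8.5  (via 533)
Shortest route: 504–502–530–549–533–517 = 8.5 s.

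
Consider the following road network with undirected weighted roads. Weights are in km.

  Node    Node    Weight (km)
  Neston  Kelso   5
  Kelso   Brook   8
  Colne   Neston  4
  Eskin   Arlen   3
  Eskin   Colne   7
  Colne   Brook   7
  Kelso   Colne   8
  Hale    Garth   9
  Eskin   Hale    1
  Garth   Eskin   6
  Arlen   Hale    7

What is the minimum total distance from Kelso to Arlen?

18 km

Enumerating some paths:
Kelso - Colne - Eskin - Hale - Arlen: 8+7+1+7 = 23
Kelso - Neston - Colne - Eskin - Hale - Arlen: 5+4+7+1+7 = 24
Kelso - Neston - Colne - Eskin - Arlen: 5+4+7+3 = 19
Kelso - Colne - Eskin - Arlen: 8+7+3 = 18
The minimum is 18 km via Kelso - Colne - Eskin - Arlen.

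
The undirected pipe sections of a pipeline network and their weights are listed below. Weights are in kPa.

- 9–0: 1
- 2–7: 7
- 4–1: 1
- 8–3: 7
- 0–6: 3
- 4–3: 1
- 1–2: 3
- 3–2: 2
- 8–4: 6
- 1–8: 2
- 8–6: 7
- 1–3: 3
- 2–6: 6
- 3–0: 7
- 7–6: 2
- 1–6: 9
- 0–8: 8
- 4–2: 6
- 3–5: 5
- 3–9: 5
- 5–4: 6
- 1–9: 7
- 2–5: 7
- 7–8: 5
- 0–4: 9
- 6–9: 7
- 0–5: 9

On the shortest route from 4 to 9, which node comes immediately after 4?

Enumerating some paths:
4–3–9: 1+5 = 6
4–1–9: 1+7 = 8
4–1–3–9: 1+3+5 = 9
The minimum is 6 kPa via 4–3–9.
So from 4 the first move is to 3.

3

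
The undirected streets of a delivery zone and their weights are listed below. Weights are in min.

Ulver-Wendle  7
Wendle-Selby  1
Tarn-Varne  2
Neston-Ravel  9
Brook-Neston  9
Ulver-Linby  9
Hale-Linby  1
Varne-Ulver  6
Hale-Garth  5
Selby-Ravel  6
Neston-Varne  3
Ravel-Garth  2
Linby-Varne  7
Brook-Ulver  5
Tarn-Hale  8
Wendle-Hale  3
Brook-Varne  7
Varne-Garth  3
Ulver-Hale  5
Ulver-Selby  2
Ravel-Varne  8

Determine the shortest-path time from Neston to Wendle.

Shortest distances from Neston:
Neston: 0
Varne: 3  (via Neston)
Tarn: 5  (via Varne)
Garth: 6  (via Varne)
Ravel: 8  (via Garth)
Brook: 9  (via Neston)
Ulver: 9  (via Varne)
Linby: 10  (via Varne)
Selby: 11  (via Ulver)
Hale: 11  (via Garth)
Wendle: 12  (via Selby)
Shortest route: Neston → Varne → Ulver → Selby → Wendle = 12 min.

12 min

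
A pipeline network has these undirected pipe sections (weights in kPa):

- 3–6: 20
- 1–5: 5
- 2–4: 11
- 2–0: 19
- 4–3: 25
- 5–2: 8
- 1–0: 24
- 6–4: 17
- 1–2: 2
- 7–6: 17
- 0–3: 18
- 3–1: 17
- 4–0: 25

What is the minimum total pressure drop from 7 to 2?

45 kPa

Shortest distances from 7:
7: 0
6: 17  (via 7)
4: 34  (via 6)
3: 37  (via 6)
2: 45  (via 4)
Shortest route: 7–6–4–2 = 45 kPa.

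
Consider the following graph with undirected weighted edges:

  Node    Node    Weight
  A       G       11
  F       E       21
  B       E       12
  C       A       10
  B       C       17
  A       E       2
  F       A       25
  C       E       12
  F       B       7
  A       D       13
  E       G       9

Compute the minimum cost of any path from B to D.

Running Dijkstra from B:
B: 0
F: 7  (via B)
E: 12  (via B)
A: 14  (via E)
C: 17  (via B)
G: 21  (via E)
D: 27  (via A)
Shortest route: B → E → A → D = 27.

27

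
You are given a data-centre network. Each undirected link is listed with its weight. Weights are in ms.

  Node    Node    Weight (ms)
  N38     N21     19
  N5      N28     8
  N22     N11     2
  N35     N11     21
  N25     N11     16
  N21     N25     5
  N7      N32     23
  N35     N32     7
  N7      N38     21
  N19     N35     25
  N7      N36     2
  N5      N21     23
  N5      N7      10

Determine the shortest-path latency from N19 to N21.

67 ms

Compare a few routes:
N19 → N35 → N32 → N7 → N5 → N21: 25+7+23+10+23 = 88
N19 → N35 → N11 → N25 → N21: 25+21+16+5 = 67
The minimum is 67 ms via N19 → N35 → N11 → N25 → N21.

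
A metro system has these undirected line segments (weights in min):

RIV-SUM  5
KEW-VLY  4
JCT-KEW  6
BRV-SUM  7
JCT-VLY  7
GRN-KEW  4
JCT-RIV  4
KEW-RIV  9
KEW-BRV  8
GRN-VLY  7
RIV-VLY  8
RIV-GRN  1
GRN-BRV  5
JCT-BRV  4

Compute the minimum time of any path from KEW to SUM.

10 min

Running Dijkstra from KEW:
KEW: 0
GRN: 4  (via KEW)
VLY: 4  (via KEW)
RIV: 5  (via GRN)
JCT: 6  (via KEW)
BRV: 8  (via KEW)
SUM: 10  (via RIV)
Shortest route: KEW → GRN → RIV → SUM = 10 min.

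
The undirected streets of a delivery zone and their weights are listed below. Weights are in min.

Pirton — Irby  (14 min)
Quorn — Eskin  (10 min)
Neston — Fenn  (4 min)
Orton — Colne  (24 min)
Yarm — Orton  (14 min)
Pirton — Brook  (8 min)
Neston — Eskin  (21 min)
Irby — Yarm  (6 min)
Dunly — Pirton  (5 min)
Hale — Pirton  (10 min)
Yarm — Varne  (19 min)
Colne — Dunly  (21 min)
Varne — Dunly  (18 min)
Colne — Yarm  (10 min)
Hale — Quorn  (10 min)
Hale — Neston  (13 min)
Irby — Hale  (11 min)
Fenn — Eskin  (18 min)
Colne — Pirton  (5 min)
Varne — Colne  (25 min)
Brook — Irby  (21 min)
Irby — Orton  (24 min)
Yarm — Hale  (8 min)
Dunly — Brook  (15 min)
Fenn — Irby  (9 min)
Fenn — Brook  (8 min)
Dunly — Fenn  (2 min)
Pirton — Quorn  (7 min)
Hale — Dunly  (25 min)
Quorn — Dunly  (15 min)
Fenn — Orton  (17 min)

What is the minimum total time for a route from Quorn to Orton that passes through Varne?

Best Quorn to Varne: Quorn–Pirton–Dunly–Varne costing 30
Shortest Varne→Orton: Varne–Yarm–Orton = 33
Total via Varne: 30 + 33 = 63 min.

63 min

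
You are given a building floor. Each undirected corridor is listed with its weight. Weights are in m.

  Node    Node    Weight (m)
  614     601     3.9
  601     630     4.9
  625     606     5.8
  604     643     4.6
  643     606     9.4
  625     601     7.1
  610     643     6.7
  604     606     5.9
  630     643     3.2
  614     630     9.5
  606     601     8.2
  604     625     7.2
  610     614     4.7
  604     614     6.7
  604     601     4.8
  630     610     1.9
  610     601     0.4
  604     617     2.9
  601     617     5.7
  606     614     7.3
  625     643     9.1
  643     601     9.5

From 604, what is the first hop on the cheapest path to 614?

Enumerating some paths:
604 - 601 - 614: 4.8+3.9 = 8.7
604 - 614: 6.7 = 6.7
604 - 601 - 610 - 614: 4.8+0.4+4.7 = 9.9
The minimum is 6.7 m via 604 - 614.
So from 604 the first move is to 614.

614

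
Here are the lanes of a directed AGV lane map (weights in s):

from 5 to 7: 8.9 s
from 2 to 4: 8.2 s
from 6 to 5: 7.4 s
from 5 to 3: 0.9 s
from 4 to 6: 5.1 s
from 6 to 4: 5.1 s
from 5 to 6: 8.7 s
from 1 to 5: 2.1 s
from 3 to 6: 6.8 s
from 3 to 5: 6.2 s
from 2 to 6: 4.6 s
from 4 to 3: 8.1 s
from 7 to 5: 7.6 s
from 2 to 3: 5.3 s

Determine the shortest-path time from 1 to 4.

14.9 s

Shortest distances from 1:
1: 0
5: 2.1  (via 1)
3: 3  (via 5)
6: 9.8  (via 3)
7: 11  (via 5)
4: 14.9  (via 6)
Shortest route: 1–5–3–6–4 = 14.9 s.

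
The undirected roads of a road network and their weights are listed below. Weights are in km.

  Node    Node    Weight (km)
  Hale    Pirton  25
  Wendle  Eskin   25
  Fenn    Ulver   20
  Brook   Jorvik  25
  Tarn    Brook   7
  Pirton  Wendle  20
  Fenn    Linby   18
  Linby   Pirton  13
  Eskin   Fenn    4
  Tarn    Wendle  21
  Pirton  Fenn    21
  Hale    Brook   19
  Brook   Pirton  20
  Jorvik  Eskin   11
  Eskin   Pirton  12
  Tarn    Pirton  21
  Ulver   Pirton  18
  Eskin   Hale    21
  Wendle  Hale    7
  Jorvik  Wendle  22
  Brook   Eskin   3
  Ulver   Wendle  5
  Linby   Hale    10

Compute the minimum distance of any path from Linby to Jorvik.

33 km

Candidate routes:
Linby–Pirton–Eskin–Jorvik: 13+12+11 = 36
Linby–Fenn–Eskin–Jorvik: 18+4+11 = 33
Linby–Hale–Wendle–Jorvik: 10+7+22 = 39
Linby–Hale–Eskin–Jorvik: 10+21+11 = 42
The minimum is 33 km via Linby–Fenn–Eskin–Jorvik.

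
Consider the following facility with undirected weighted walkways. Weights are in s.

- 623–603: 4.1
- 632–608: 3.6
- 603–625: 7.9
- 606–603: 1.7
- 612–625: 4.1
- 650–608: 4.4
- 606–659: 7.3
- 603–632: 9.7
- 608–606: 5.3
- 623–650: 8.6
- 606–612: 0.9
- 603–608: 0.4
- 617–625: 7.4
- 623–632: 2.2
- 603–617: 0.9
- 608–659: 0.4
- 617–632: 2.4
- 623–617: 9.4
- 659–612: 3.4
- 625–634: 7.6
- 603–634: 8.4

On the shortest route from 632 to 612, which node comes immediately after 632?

617

Enumerating some paths:
632 - 617 - 603 - 606 - 612: 2.4+0.9+1.7+0.9 = 5.9
632 - 617 - 603 - 608 - 659 - 612: 2.4+0.9+0.4+0.4+3.4 = 7.5
632 - 608 - 659 - 612: 3.6+0.4+3.4 = 7.4
632 - 608 - 603 - 606 - 612: 3.6+0.4+1.7+0.9 = 6.6
Cheapest is 632 - 617 - 603 - 606 - 612 at 5.9 s.
So from 632 the first move is to 617.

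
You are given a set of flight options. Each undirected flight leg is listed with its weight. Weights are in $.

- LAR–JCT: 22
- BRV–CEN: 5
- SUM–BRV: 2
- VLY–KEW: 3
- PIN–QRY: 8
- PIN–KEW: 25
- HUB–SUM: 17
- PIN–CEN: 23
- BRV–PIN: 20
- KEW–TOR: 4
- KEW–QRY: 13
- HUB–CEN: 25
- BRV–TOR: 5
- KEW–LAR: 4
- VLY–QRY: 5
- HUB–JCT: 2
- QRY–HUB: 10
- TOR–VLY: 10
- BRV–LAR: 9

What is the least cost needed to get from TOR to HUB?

Shortest distances from TOR:
TOR: 0
KEW: 4  (via TOR)
BRV: 5  (via TOR)
VLY: 7  (via KEW)
SUM: 7  (via BRV)
LAR: 8  (via KEW)
CEN: 10  (via BRV)
QRY: 12  (via VLY)
PIN: 20  (via QRY)
HUB: 22  (via QRY)
Shortest route: TOR–KEW–VLY–QRY–HUB = $22.

$22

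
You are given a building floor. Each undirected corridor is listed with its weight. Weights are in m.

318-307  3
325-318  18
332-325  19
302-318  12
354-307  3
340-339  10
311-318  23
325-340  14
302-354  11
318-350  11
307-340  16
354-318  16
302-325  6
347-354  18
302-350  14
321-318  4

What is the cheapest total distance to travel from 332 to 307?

Shortest distances from 332:
332: 0
325: 19  (via 332)
302: 25  (via 325)
340: 33  (via 325)
354: 36  (via 302)
318: 37  (via 325)
307: 39  (via 354)
Shortest route: 332 → 325 → 302 → 354 → 307 = 39 m.

39 m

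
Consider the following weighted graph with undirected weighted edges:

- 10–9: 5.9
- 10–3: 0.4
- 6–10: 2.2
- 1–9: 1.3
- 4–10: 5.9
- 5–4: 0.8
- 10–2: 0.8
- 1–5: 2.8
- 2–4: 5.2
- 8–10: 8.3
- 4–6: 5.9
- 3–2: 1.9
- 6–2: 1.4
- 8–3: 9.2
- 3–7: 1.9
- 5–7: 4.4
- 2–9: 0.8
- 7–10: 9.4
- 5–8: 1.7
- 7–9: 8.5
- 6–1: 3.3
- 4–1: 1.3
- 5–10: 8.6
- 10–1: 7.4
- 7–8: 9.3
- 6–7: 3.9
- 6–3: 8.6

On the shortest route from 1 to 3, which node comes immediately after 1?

9

Compare a few routes:
1 → 6 → 2 → 10 → 3: 3.3+1.4+0.8+0.4 = 5.9
1 → 9 → 2 → 3: 1.3+0.8+1.9 = 4
1 → 9 → 2 → 10 → 3: 1.3+0.8+0.8+0.4 = 3.3
Cheapest is 1 → 9 → 2 → 10 → 3 at 3.3.
So from 1 the first move is to 9.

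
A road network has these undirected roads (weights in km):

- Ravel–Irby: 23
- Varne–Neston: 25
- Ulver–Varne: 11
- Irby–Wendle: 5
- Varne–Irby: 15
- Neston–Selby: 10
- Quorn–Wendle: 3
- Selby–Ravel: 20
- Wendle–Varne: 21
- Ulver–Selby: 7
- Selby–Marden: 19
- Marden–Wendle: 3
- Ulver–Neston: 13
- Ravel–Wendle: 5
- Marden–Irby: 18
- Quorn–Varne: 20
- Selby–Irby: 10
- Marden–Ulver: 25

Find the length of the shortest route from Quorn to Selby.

18 km

Running Dijkstra from Quorn:
Quorn: 0
Wendle: 3  (via Quorn)
Marden: 6  (via Wendle)
Ravel: 8  (via Wendle)
Irby: 8  (via Wendle)
Selby: 18  (via Irby)
Shortest route: Quorn–Wendle–Irby–Selby = 18 km.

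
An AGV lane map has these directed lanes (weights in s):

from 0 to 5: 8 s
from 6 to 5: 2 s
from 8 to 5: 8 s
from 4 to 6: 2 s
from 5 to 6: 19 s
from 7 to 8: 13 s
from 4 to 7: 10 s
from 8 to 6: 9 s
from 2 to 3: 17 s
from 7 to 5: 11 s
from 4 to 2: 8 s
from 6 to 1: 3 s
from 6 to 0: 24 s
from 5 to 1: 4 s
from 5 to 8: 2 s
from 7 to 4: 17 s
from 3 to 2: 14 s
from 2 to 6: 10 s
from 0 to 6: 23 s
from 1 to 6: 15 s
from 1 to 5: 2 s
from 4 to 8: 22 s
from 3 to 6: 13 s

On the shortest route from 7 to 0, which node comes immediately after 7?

Compare a few routes:
7–5–8–6–0: 11+2+9+24 = 46
7–4–6–0: 17+2+24 = 43
7–5–6–0: 11+19+24 = 54
7–8–6–0: 13+9+24 = 46
The minimum is 43 s via 7–4–6–0.
So from 7 the first move is to 4.

4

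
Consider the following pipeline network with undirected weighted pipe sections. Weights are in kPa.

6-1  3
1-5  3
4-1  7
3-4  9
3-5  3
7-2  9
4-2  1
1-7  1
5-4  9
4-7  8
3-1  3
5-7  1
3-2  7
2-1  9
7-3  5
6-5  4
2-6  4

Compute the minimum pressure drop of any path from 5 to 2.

Candidate routes:
5–6–2: 4+4 = 8
5–7–1–6–2: 1+1+3+4 = 9
The minimum is 8 kPa via 5–6–2.

8 kPa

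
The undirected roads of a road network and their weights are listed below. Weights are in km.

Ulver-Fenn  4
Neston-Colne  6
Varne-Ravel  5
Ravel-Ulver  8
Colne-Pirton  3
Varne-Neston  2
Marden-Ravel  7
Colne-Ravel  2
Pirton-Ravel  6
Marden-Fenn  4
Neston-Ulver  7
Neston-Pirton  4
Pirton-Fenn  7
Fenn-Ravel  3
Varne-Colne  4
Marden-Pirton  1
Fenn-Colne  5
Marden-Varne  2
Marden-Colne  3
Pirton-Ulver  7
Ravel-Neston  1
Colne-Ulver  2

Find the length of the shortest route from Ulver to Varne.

Shortest distances from Ulver:
Ulver: 0
Colne: 2  (via Ulver)
Fenn: 4  (via Ulver)
Ravel: 4  (via Colne)
Neston: 5  (via Ravel)
Marden: 5  (via Colne)
Pirton: 5  (via Colne)
Varne: 6  (via Colne)
Shortest route: Ulver–Colne–Varne = 6 km.

6 km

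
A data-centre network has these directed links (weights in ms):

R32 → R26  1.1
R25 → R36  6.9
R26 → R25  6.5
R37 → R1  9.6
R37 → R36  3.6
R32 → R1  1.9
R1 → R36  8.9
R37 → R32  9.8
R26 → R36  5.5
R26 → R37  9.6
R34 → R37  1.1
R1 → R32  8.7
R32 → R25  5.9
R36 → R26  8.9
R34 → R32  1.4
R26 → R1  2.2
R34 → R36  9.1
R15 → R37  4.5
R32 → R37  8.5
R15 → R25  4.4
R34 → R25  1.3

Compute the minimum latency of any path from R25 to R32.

Candidate routes:
R25 - R36 - R26 - R1 - R32: 6.9+8.9+2.2+8.7 = 26.7
R25 - R36 - R26 - R37 - R1 - R32: 6.9+8.9+9.6+9.6+8.7 = 43.7
R25 - R36 - R26 - R37 - R32: 6.9+8.9+9.6+9.8 = 35.2
Cheapest is R25 - R36 - R26 - R1 - R32 at 26.7 ms.

26.7 ms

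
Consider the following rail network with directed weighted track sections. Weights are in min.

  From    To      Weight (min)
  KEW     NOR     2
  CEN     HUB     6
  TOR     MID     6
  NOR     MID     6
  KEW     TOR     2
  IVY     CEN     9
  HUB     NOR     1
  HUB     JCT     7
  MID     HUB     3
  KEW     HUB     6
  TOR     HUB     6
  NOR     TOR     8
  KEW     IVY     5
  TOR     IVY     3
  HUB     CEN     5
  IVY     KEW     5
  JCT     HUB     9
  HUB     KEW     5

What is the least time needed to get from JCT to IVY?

Shortest distances from JCT:
JCT: 0
HUB: 9  (via JCT)
NOR: 10  (via HUB)
KEW: 14  (via HUB)
CEN: 14  (via HUB)
TOR: 16  (via KEW)
MID: 16  (via NOR)
IVY: 19  (via KEW)
Shortest route: JCT → HUB → KEW → IVY = 19 min.

19 min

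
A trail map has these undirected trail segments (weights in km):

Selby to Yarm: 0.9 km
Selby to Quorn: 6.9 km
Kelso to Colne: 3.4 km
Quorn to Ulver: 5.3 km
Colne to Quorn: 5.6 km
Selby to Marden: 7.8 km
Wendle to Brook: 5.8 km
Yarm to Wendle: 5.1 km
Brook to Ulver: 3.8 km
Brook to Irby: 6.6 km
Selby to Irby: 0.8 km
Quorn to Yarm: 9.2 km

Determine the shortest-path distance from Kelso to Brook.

18.1 km

Running Dijkstra from Kelso:
Kelso: 0
Colne: 3.4  (via Kelso)
Quorn: 9  (via Colne)
Ulver: 14.3  (via Quorn)
Selby: 15.9  (via Quorn)
Irby: 16.7  (via Selby)
Yarm: 16.8  (via Selby)
Brook: 18.1  (via Ulver)
Shortest route: Kelso → Colne → Quorn → Ulver → Brook = 18.1 km.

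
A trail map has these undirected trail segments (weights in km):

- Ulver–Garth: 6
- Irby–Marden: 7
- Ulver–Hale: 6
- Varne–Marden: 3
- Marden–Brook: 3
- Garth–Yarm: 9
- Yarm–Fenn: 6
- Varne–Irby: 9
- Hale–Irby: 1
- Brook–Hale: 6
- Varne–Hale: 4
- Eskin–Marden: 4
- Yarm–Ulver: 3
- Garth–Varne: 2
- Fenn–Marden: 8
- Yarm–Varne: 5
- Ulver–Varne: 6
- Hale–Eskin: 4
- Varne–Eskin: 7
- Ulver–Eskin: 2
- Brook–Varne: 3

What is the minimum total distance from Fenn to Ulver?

Enumerating some paths:
Fenn - Marden - Eskin - Ulver: 8+4+2 = 14
Fenn - Yarm - Ulver: 6+3 = 9
The minimum is 9 km via Fenn - Yarm - Ulver.

9 km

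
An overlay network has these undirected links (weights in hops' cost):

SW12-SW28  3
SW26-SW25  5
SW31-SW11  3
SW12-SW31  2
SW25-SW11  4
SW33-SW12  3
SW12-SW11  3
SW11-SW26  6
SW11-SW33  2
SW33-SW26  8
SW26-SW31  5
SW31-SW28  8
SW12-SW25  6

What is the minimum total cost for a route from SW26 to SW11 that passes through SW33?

Best SW26 to SW33: SW26 → SW33 costing 8
Shortest SW33→SW11: SW33 → SW11 = 2
Total via SW33: 8 + 2 = 10 hops' cost.

10 hops' cost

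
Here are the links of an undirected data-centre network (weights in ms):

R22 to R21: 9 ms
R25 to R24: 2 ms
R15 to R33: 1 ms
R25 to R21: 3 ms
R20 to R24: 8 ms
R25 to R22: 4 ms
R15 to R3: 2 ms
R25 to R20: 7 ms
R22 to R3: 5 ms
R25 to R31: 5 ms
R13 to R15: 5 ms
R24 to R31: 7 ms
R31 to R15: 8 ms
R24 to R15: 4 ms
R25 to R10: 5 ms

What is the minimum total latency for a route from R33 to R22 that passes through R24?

Best R33 to R24: R33 → R15 → R24 costing 5
Best R24 to R22: R24 → R25 → R22 costing 6
Total via R24: 5 + 6 = 11 ms.

11 ms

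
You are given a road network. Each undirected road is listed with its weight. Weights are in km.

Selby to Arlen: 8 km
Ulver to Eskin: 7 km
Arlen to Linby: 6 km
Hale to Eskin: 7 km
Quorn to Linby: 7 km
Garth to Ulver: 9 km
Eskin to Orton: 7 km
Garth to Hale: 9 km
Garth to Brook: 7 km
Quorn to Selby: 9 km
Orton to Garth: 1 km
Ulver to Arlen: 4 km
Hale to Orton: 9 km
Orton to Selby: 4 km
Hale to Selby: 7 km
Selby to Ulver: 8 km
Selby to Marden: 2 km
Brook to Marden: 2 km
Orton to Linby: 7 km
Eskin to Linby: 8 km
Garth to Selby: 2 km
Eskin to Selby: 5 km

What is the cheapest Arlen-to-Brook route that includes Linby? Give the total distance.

Shortest Arlen→Linby: Arlen → Linby = 6
Shortest Linby→Brook: Linby → Orton → Garth → Selby → Marden → Brook = 14
Total via Linby: 6 + 14 = 20 km.

20 km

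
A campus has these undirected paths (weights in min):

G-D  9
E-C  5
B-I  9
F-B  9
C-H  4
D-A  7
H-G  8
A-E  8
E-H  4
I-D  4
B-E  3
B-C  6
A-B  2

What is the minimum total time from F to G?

24 min

Candidate routes:
F - B - E - H - G: 9+3+4+8 = 24
F - B - A - D - G: 9+2+7+9 = 27
F - B - E - C - H - G: 9+3+5+4+8 = 29
F - B - C - H - G: 9+6+4+8 = 27
The minimum is 24 min via F - B - E - H - G.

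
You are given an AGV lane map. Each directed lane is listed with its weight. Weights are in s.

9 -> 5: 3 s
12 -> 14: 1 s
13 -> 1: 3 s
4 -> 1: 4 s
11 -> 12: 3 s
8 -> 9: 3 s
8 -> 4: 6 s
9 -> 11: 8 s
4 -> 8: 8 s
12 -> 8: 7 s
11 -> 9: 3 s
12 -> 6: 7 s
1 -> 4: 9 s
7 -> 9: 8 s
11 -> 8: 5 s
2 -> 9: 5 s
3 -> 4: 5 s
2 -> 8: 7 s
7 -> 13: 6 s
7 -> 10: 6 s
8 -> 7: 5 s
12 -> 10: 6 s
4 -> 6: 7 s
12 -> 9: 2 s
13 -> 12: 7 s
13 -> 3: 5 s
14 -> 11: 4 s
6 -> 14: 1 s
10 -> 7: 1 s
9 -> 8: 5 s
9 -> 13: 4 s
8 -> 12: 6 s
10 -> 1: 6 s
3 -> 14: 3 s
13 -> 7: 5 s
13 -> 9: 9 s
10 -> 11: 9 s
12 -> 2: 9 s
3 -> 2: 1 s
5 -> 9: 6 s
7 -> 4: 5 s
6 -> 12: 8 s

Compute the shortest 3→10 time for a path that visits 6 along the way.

26 s

Shortest 3→6: 3 → 4 → 6 = 12
Best 6 to 10: 6 → 12 → 10 costing 14
Total via 6: 12 + 14 = 26 s.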